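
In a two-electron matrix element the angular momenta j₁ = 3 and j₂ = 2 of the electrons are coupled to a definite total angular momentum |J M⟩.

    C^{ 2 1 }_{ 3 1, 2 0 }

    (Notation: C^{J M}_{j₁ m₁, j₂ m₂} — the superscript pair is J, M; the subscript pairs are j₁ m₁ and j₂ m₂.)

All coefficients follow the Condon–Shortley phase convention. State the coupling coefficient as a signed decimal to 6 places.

triangle: 3!×3!×1!/8! = 36/40320
(j±m)!: 4!×2!×2!×2!×3!×1! = 1152
prefactor² = (2J+1)×Δ×N² = 36/7
  k=1: −1/(1!×2!×1!×1!×2!×0!) = -1/4
  k=2: +1/(2!×1!×0!×0!×3!×1!) = 1/12
Σ = -1/6  ⇒  CG² = 36/7×(-1/6)² = 1/7
CG = −√(1/7) = -0.377964

-0.377964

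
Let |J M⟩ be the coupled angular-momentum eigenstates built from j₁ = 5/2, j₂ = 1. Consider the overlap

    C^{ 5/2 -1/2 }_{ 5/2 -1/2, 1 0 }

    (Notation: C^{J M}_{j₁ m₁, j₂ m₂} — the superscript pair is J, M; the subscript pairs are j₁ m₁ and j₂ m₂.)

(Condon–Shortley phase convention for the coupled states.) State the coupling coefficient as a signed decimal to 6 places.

−√(1/35) ≈ -0.169031

√[6·1!4!1!/7! · 2!3!1!1!2!3!] = √(144/35)
  +(−1)^0/∏(0,1,3,1,1,0)! = 1/6  (running 1/6)
  +(−1)^1/∏(1,0,2,0,2,1)! = -1/4  (running -1/12)
⟨..|..⟩ = √(144/35)·(-1/12) = -0.169031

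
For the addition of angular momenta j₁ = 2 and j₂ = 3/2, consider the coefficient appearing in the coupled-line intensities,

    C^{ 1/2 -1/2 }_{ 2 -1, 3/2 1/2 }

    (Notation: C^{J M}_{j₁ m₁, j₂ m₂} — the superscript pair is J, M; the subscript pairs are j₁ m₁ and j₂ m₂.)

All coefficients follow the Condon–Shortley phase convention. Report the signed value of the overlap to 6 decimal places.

√[2·3!1!0!/5! · 1!3!2!1!0!1!] = √(6/5)
  +(−1)^2/∏(2,1,1,0,0,0)! = 1/2  (running 1/2)
⟨..|..⟩ = √(6/5)·(1/2) = +0.547723

+0.547723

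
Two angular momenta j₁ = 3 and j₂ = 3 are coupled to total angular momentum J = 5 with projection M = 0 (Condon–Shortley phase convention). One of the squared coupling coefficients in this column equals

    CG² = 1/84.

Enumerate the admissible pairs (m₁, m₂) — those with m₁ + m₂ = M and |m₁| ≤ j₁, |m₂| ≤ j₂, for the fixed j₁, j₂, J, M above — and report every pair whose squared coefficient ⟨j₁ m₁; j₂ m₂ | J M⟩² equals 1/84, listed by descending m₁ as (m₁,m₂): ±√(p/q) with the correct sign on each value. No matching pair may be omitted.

(3,-3): +√(1/84); (-3,3): −√(1/84)

Admissible pairs with m₁+m₂ = M = 0: (-3,3), (-2,2), (-1,1), (0,0), (1,-1), (2,-2), (3,-3)
  (m₁,m₂)=(3,-3): CG² = 1/84, CG = +√(1/84)   ← matches the target
  (m₁,m₂)=(2,-2): CG² = 4/21, CG = +√(4/21)
  (m₁,m₂)=(1,-1): CG² = 25/84, CG = +√(25/84)
  (m₁,m₂)=(0,0): CG² = 0/1, CG = 0
  (m₁,m₂)=(-1,1): CG² = 25/84, CG = −√(25/84)
  (m₁,m₂)=(-2,2): CG² = 4/21, CG = −√(4/21)
  (m₁,m₂)=(-3,3): CG² = 1/84, CG = −√(1/84)   ← matches the target
Pairs with CG² = 1/84: (3,-3): +√(1/84); (-3,3): −√(1/84)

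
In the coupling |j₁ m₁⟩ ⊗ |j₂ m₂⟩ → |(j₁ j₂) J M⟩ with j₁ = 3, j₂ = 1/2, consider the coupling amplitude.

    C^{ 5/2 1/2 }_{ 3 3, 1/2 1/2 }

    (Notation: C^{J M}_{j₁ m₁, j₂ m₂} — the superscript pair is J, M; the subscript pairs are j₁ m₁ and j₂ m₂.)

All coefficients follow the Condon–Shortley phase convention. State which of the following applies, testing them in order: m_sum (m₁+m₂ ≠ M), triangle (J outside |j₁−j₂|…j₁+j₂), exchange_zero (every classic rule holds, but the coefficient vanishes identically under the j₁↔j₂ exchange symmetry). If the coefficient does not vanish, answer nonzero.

m-sum: m₁+m₂ = 3+1/2 = 7/2, M = 1/2  ✗ ⇒ coefficient is 0

m_sum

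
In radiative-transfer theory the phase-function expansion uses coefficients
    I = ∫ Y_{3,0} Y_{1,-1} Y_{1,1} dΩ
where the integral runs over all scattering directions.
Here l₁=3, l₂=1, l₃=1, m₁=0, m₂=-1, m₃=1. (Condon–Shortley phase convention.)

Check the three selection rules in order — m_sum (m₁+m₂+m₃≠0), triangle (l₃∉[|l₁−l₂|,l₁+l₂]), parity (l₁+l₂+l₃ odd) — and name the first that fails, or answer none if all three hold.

Σmᵢ = 0  ✓
l₃∈[|l₁−l₂|,l₁+l₂]=[2,4] required, l₃=1 fails  ✗
Σlᵢ = 5 ⇒ odd

triangle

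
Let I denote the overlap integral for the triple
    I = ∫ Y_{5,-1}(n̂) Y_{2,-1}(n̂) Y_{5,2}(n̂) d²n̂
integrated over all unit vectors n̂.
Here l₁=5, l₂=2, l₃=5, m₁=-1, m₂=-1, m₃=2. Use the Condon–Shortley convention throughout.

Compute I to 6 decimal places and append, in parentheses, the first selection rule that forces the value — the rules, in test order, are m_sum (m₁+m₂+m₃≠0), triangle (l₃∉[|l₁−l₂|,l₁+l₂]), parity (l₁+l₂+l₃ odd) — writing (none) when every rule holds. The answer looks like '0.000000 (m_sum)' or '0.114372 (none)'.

Checks pass: Σm=0; 12 even; l₃=5∈[3,7].
(2·5+1)(2·2+1)(2·5+1) = 605
Δ: 2! 8! 2! / 13! → 1/38610
sum: t=0:+1/2880 t=1:−1/576 t=2:+1/2880 = -1/960
3j²(5 2 5; 0 0 0) = Δ·Π!·Σ² = 10/429  (sign +1)
sum: t=0:+1/2880 t=1:−1/1440 = -1/2880
3j²(5 2 5; -1 -1 2) = Δ·Π!·Σ² = 7/715  (sign +1)
combine: 4πI² = 605·10/429·7/715 = 70/507
take √, sign +1: I = 0.10481902
No selection rule forces the value: the integral is nonzero (none).

0.104819 (none)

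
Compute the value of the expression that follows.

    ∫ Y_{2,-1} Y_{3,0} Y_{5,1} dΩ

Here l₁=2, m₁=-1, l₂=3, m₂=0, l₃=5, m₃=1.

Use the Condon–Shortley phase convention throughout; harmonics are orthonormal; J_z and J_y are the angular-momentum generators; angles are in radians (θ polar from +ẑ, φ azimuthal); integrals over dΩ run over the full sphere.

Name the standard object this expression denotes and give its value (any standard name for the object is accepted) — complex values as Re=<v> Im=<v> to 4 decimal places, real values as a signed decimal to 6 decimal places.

This is a Gaunt coefficient — the integral of a triple product of spherical harmonics over the sphere.
m-sum 0 ✓  L=10 even ✓  1≤5≤5 ✓
Π(2lᵢ+1) = 5×7×11 = 385
triangle coeff Δ(2,3,5) = 1/2310
Σ_t [0,0]: t=0:+1/144 = 1/144
(3j)²=10/231 [(2 3 5; 0 0 0)], sign=-1
Σ_t [0,0]: t=0:+1/216 = 1/216
(3j)²=8/231 [(2 3 5; -1 0 1)], sign=+1
⇒ 4πI² = 400/693
I = (-1)√(400/693/(4π)) = -0.21431790

Gaunt coefficient, -0.214318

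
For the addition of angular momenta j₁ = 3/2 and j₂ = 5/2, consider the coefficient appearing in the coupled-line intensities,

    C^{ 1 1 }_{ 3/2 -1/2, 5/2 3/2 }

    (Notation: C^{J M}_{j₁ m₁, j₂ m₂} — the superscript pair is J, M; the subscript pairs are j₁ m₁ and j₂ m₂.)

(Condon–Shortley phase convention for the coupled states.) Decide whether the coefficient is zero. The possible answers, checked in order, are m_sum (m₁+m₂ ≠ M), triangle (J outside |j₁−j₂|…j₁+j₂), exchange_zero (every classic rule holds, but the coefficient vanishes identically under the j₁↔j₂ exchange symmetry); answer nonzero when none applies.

nonzero

m-sum: m₁+m₂ = -1/2+3/2 = 1, M = 1  ✓
triangle: |j₁−j₂| = 1 ≤ J = 1 ≤ j₁+j₂ = 4  ✓
exchange: j₁≠j₂ or m₁≠m₂ — the exchange symmetry imposes no constraint here
value check: CG = +√(3/10) = +0.547723 ≠ 0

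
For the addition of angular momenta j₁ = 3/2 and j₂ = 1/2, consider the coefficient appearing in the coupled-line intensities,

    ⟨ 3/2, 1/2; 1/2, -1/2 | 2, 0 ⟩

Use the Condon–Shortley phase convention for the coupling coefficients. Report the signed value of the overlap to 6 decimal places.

+0.707107

√[5·0!3!1!/5! · 2!1!0!1!2!2!] = √(2)
  +(−1)^0/∏(0,0,1,0,2,1)! = 1/2  (running 1/2)
⟨..|..⟩ = √(2)·(1/2) = +0.707107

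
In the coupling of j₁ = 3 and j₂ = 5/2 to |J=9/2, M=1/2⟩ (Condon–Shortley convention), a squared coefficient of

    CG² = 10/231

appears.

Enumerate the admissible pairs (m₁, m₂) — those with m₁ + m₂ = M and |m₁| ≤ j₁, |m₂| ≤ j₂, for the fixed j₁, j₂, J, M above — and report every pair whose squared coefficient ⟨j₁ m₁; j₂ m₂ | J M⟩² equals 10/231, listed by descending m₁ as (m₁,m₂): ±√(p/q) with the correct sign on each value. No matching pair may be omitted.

(0,1/2): −√(10/231)

Admissible pairs with m₁+m₂ = M = 1/2: (-2,5/2), (-1,3/2), (0,1/2), (1,-1/2), (2,-3/2), (3,-5/2)
  (m₁,m₂)=(3,-5/2): CG² = 5/231, CG = +√(5/231)
  (m₁,m₂)=(2,-3/2): CG² = 361/1386, CG = +√(361/1386)
  (m₁,m₂)=(1,-1/2): CG² = 160/693, CG = +√(160/693)
  (m₁,m₂)=(0,1/2): CG² = 10/231, CG = −√(10/231)   ← matches the target
  (m₁,m₂)=(-1,3/2): CG² = 35/99, CG = −√(35/99)
  (m₁,m₂)=(-2,5/2): CG² = 125/1386, CG = −√(125/1386)
Pairs with CG² = 10/231: (0,1/2): −√(10/231)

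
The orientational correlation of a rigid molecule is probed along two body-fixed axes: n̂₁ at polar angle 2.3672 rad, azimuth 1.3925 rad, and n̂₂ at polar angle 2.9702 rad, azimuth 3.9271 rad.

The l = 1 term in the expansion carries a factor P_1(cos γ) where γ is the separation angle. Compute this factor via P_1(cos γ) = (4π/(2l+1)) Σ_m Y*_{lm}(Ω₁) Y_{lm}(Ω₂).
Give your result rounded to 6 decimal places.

Summing Y*_{l m}(θ₁,φ₁)·Y_{l m}(θ₂,φ₂) over m ∈ [−1, 1]; prefactor 4π/(2·1+1) = 4.188790:
  m=-1: Y*=0.04285 + 0.23777j  Y=-0.04166 + 0.04167j  product -0.01169 - 0.00812j
  m=+0: Y*=-0.34928 + 0.00000j  Y=-0.48144 + 0.00000j  product 0.16816 + 0.00000j
  m=+1: Y*=-0.04285 + 0.23777j  Y=0.04166 + 0.04167j  product -0.01169 + 0.00812j
Total Σ_m = 0.14477 + 0.00000j. Multiply by 4.188790: 0.60641 + 0.00000j. P_1(cos γ) = 0.606411

0.606411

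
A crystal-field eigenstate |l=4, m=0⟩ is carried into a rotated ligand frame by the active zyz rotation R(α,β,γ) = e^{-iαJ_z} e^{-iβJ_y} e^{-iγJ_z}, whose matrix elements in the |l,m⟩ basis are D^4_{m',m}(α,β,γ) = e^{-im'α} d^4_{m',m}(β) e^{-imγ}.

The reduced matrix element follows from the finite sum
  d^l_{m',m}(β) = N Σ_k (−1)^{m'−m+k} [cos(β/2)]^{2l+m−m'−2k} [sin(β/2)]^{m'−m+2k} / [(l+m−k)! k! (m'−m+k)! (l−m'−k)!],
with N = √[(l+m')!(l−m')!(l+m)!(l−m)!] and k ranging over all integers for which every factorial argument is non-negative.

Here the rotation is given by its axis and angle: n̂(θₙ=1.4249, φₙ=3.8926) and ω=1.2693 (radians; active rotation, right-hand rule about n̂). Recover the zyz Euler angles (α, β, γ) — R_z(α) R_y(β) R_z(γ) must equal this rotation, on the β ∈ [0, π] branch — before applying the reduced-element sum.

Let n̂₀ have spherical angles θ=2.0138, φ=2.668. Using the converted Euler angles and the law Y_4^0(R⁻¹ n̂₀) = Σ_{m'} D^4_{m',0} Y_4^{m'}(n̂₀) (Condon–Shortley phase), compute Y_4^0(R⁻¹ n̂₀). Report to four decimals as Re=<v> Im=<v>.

Axis–angle → zyz. n̂ = (sinθₙcosφₙ, sinθₙsinφₙ, cosθₙ) = (-0.723236, -0.675126, +0.145379), ω = 1.2693.
R = I cosω + sinω [n̂]ₓ + (1−cosω) n̂n̂ᵀ gives
  R = [+0.664694, +0.204460, -0.718594; +0.482104, +0.617396, +0.621609; +0.570752, -0.759617, +0.311808]
β = atan2(√(R₁₃²+R₂₃²), R₃₃) = 1.253701; α = atan2(R₂₃, R₁₃) mod 2π = 2.428435; γ = atan2(R₃₂, −R₃₁) mod 2π = 4.068013
Need the full column D^4_{m',0} for m'=−4..4 at α=2.4284, β=1.2537, γ=4.0680.
cos(β/2)=0.809879, sin(β/2)=0.586597
d^4_{-4,0}: single k=4 term ⇒ +0.426176;  D = -0.408507-0.121442i
d^4_{-3,0}: k∈[3..4] ⇒ +0.832116 -0.436539 = +0.395577;  D = +0.213026+0.333319i
d^4_{-2,0}: k∈[2..4] ⇒ +0.921132 -1.288634 +0.253513 = -0.113989;  D = -0.016412+0.112801i
d^4_{-1,0}: k∈[1..4] ⇒ +0.599510 -1.887063 +0.989977 -0.086559 = -0.384135;  D = +0.290521-0.251311i
d^4_{0,0}: k∈[0..4] ⇒ +0.185081 -1.553533 +1.833758 -0.427561 +0.014019 = +0.051763;  D = +0.051763+0.000000i
d^4_{1,0}: k∈[0..3] ⇒ -0.599510 +1.887063 -0.989977 +0.086559 = +0.384135;  D = -0.290521-0.251311i
d^4_{2,0}: k∈[0..2] ⇒ +0.921132 -1.288634 +0.253513 = -0.113989;  D = -0.016412-0.112801i
d^4_{3,0}: k∈[0..1] ⇒ -0.832116 +0.436539 = -0.395577;  D = -0.213026+0.333319i
d^4_{4,0}: single k=0 term ⇒ +0.426176;  D = -0.408507+0.121442i
Y_4^{m'}(θ=2.0138,φ=2.668) and Σ D·Y over m':
  (-0.4085-0.1214i)·(-0.0937+0.2795i)  (+0.2130+0.3333i)·(+0.0591+0.3912i)  (-0.0164+0.1128i)·(+0.0456+0.0634i)  (+0.2905-0.2513i)·(-0.2794-0.1432i)  (+0.0518+0.0000i)·(-0.1408+0.0000i)  (-0.2905-0.2513i)·(+0.2794-0.1432i)  (-0.0164-0.1128i)·(+0.0456-0.0634i)  (-0.2130+0.3333i)·(-0.0591+0.3912i)  (-0.4085+0.1214i)·(-0.0937-0.2795i)
Y_4^0(R⁻¹ n̂) = -0.348561+0.000000i

Re=-0.3486 Im=0.0000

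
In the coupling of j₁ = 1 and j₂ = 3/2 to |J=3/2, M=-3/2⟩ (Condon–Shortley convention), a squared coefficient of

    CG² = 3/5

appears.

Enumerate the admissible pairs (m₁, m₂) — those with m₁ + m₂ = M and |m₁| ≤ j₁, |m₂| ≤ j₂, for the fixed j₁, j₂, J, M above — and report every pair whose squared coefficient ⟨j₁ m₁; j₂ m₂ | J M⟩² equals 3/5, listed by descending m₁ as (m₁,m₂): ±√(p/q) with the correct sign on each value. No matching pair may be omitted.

(0,-3/2): +√(3/5)

Admissible pairs with m₁+m₂ = M = -3/2: (-1,-1/2), (0,-3/2)
  (m₁,m₂)=(0,-3/2): CG² = 3/5, CG = +√(3/5)   ← matches the target
  (m₁,m₂)=(-1,-1/2): CG² = 2/5, CG = −√(2/5)
Pairs with CG² = 3/5: (0,-3/2): +√(3/5)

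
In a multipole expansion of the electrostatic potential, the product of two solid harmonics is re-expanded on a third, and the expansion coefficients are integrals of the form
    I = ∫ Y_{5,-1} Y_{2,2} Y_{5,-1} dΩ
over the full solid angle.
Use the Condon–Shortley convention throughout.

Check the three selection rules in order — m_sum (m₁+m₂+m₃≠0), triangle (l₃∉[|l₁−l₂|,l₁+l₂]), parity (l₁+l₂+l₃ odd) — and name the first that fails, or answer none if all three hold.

Σmᵢ = 0  ✓
l₃∈[|l₁−l₂|,l₁+l₂]=[3,7], have l₃=5  ✓
Σlᵢ = 12 ⇒ even  ✓

none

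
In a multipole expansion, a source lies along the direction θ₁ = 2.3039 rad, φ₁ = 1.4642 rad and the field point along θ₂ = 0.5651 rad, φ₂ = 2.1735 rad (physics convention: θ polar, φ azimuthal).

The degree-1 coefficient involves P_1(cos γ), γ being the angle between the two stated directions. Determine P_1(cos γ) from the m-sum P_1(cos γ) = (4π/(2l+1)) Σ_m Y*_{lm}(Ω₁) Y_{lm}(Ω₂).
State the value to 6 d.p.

Addition theorem: P_1(cos γ) = (4π/3) Σ_m Y*_{lm}(Ω₁) Y_{lm}(Ω₂), m = −1…1:
  m=-1: (0.02732 + 0.25528j) × (-0.10488 - 0.15241j) = 0.03604 - 0.03094j  (running Σ = 0.03604 - 0.03094j)
  m=0: (-0.32696 + 0.00000j) × (0.41264 + 0.00000j) = -0.13492 + 0.00000j  (running Σ = -0.09888 - 0.03094j)
  m=1: (-0.02732 + 0.25528j) × (0.10488 - 0.15241j) = 0.03604 + 0.03094j  (running Σ = -0.06283 + 0.00000j)
Total Σ_m = -0.06283 + 0.00000j. Multiply by 4.188790: -0.26319 + 0.00000j. P_1(cos γ) = -0.263188

-0.263188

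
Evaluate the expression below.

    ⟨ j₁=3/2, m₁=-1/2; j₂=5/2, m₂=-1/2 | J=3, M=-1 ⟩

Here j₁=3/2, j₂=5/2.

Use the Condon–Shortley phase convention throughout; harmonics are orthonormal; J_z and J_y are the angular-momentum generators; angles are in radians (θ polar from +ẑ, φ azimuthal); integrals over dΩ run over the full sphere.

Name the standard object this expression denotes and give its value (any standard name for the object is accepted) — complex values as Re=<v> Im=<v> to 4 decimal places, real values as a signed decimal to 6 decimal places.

This is a Clebsch–Gordan (vector-coupling) coefficient.
j₁+j₂−J=1  J+j₁−j₂=2  J−j₁+j₂=4  j₁+j₂+J+1=8
(j₁±m₁, j₂±m₂, J±M) = (1,2,2,3,2,4)
P² = 48/5
sum k=0..1:
  [0] +1/8 = 1/8
  [1] −1/6 = -1/6
S = -1/24
C² = P²·S² = 1/60 ; C = -0.129099

Clebsch–Gordan coefficient, −√(1/60) ≈ -0.129099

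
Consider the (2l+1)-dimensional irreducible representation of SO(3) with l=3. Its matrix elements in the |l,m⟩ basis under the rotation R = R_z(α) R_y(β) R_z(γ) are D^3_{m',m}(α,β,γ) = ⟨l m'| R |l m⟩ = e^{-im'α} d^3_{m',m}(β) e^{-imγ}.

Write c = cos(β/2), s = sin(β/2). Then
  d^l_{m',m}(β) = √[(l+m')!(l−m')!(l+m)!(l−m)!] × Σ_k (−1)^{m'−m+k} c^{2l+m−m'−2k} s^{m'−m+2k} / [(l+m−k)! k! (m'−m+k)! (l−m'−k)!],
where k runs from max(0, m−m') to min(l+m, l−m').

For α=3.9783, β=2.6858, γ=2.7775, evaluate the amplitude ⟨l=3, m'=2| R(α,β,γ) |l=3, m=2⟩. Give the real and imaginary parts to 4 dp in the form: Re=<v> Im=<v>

D^3_{2,2}(3.9783,2.6858,2.7775) = e^{-i·2·3.9783}·d^3_{2,2}(2.6858)·e^{-i·2·2.7775}. Compute d first:
Half-angle: c=0.225929, s=0.974144. N=√(120·1·120·1)=120.000000
Admissible k: 0..1 (factorial args all ≥0)
  k=0: (−1)^0·120.0000/(120)·0.2259^6·0.9741^0 = +0.000133
  k=1: (−1)^1·120.0000/(24)·0.2259^4·0.9741^2 = -0.012362
d^3_{2,2}(2.6858) = +0.000133 -0.012362 = -0.012229
Attach z-rotation phases: D = e^{-i(2)(3.9783)}·(-0.012229)·e^{-i(2)(2.7775)} = -0.007161+0.009914i

Re=-0.0072 Im=0.0099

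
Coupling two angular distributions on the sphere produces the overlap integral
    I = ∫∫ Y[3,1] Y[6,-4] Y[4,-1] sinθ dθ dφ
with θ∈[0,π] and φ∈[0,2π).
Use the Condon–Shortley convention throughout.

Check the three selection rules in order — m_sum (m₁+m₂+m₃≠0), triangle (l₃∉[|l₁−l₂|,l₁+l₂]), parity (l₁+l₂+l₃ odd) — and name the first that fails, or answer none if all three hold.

azimuthal sum: 1 − 4 − 1 = -4  ✗
3 ≤ 4 ≤ 9 (triangle on l)
L = 3 + 6 + 4 = 13 (odd)

m_sum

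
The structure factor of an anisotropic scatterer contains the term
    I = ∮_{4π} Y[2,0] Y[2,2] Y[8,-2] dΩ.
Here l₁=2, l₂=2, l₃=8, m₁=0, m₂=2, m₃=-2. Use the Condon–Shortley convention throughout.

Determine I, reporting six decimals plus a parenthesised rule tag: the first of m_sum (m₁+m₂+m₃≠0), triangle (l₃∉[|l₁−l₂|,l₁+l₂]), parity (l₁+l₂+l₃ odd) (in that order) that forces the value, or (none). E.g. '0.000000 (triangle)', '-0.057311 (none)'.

|2−2|≤8≤2+2 violated ⇒ I = 0

0.000000 (triangle)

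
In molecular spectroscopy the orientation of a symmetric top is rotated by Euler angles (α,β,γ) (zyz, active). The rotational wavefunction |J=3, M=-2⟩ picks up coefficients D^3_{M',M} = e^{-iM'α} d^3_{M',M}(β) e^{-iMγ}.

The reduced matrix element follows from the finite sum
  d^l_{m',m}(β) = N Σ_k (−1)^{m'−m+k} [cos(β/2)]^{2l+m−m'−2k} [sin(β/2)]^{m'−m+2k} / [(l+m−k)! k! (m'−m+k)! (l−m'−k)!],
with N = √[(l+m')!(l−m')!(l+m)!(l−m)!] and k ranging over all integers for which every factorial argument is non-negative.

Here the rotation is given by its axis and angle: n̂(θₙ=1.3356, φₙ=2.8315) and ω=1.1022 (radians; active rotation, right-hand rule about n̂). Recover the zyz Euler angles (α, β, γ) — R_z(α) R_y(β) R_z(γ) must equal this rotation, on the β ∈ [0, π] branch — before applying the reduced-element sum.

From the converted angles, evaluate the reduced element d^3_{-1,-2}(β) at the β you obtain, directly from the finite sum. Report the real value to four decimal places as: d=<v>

Axis–angle → zyz. n̂ = (sinθₙcosφₙ, sinθₙsinφₙ, cosθₙ) = (-0.926087, +0.296746, +0.233034), ω = 1.1022.
R = I cosω + sinω [n̂]ₓ + (1−cosω) n̂n̂ᵀ gives
  R = [+0.921933, -0.358611, +0.146415; +0.057216, +0.499922, +0.864178; -0.383100, -0.788337, +0.481413]
β = atan2(√(R₁₃²+R₂₃²), R₃₃) = 1.068530; α = atan2(R₂₃, R₁₃) mod 2π = 1.402963; γ = atan2(R₃₂, −R₃₁) mod 2π = 5.164741
d^3_{-1,-2}(β=1.0685) via the finite sum:
c=cos(1.068530/2)=0.860643, s=sin(1.068530/2)=0.509209; N=√[2·24·1·120]=75.894664
k: max(0,(-2)−(-1))=0 … min(3+(-2),3−(-1))=1
  k=0: (−1)^1·75.8947/(24)·0.8606^5·0.5092^1 = -0.760346
  k=1: (−1)^2·75.8947/(12)·0.8606^3·0.5092^3 = +0.532337
d^3_{-1,-2}(1.0685) = -0.760346 +0.532337 = -0.228009

d=-0.2280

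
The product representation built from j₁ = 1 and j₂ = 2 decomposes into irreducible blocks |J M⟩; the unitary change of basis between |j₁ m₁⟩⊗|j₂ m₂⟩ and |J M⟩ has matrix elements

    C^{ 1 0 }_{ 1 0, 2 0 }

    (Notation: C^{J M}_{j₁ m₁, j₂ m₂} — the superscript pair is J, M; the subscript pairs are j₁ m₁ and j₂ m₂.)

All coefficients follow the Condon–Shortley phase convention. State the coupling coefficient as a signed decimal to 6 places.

triangle: 2!·0!·2!/5! = 4/120
(j±m)!: 1!·1!·2!·2!·1!·1! = 4
prefactor² = (2J+1)·Δ·N² = 2/5
  k=1: −1/(1!·1!·0!·1!·0!·1!) = -1
Σ = -1  ⇒  CG² = 2/5·(-1)² = 2/5
CG = −√(2/5) = -0.632456

-0.632456  (= −√(2/5))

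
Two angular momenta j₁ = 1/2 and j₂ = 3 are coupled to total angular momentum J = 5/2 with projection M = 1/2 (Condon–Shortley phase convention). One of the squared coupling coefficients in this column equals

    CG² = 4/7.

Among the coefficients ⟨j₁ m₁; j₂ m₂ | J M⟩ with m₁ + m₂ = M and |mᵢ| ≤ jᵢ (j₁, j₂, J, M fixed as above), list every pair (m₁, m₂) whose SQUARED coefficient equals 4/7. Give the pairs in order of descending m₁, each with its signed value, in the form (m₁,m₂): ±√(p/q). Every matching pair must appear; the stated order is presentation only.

(-1/2,1): −√(4/7)

Admissible pairs with m₁+m₂ = M = 1/2: (-1/2,1), (1/2,0)
  (m₁,m₂)=(1/2,0): CG² = 3/7, CG = +√(3/7)
  (m₁,m₂)=(-1/2,1): CG² = 4/7, CG = −√(4/7)   ← matches the target
Pairs with CG² = 4/7: (-1/2,1): −√(4/7)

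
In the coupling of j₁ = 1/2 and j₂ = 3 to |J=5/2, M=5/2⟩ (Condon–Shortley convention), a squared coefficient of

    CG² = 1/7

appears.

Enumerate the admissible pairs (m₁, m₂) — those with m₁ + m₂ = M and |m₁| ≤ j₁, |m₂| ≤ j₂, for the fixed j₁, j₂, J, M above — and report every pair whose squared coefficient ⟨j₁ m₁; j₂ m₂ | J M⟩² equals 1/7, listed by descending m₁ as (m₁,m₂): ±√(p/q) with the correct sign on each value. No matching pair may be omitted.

(1/2,2): +√(1/7)

Admissible pairs with m₁+m₂ = M = 5/2: (-1/2,3), (1/2,2)
  (m₁,m₂)=(1/2,2): CG² = 1/7, CG = +√(1/7)   ← matches the target
  (m₁,m₂)=(-1/2,3): CG² = 6/7, CG = −√(6/7)
Pairs with CG² = 1/7: (1/2,2): +√(1/7)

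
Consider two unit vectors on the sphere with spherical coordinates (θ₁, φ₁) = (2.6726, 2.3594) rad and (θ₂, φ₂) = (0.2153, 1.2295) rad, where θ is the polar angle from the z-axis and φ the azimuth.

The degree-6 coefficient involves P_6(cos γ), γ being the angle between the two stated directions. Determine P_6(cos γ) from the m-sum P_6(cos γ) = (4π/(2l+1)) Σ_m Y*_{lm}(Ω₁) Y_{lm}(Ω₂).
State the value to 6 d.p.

-0.414750

Addition theorem: P_6(cos γ) = (4π/13) Σ_m Y*_{lm}(Ω₁) Y_{lm}(Ω₂), m = −6…6:
  m=-6: Y*=-0.000079+0.004118i  Y=+0.000021-0.000041i  product +0.000000+0.000000i
  m=-5: Y*=-0.020228+0.019590i  Y=+0.000721+0.000098i  product -0.000017+0.000012i
  m=-4: Y*=-0.115433-0.001480i  Y=+0.001441+0.006911i  product -0.000156-0.000800i
  m=-3: Y*=-0.216144-0.220342i  Y=-0.039739+0.024195i  product +0.013921+0.003526i
  m=-2: Y*=+0.003230-0.503757i  Y=-0.160078-0.130137i  product -0.066074+0.080220i
  m=-1: Y*=+0.238333-0.236810i  Y=+0.184924-0.520625i  product -0.079216-0.167874i
  m=+0: Y*=-0.286998-0.000000i  Y=+0.578327+0.000000i  product -0.165979-0.000000i
  m=+1: Y*=-0.238333-0.236810i  Y=-0.184924-0.520625i  product -0.079216+0.167874i
  m=+2: Y*=+0.003230+0.503757i  Y=-0.160078+0.130137i  product -0.066074-0.080220i
  m=+3: Y*=+0.216144-0.220342i  Y=+0.039739+0.024195i  product +0.013921-0.003526i
  m=+4: Y*=-0.115433+0.001480i  Y=+0.001441-0.006911i  product -0.000156+0.000800i
  m=+5: Y*=+0.020228+0.019590i  Y=-0.000721+0.000098i  product -0.000017-0.000012i
  m=+6: Y*=-0.000079-0.004118i  Y=+0.000021+0.000041i  product +0.000000-0.000000i
Σ over m = -0.429062+0.000000i; ×(4π/13) → -0.414750+0.000000i. Real part: -0.414750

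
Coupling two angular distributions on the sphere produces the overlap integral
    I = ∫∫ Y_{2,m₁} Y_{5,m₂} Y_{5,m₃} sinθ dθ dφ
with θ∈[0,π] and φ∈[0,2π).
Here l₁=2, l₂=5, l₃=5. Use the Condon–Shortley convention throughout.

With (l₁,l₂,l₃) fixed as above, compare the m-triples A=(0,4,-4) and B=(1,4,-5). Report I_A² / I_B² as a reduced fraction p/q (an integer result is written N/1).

4/15

Shared (l₁,l₂,l₃)=(2,5,5): N and (l;000)² cancel in I_A²/I_B².
A: Δ = 2!·2!·8!/13! = 1/38610; Racah Σ t=1..2: t=1:−1/40320 t=2:+1/20160 = 1/40320; ⇒ 3j(2 5 5; 0 4 -4)² = 6/715, sgn -1
B: Δ = 2!·2!·8!/13! = 1/38610; Racah Σ t=1..1: t=1:−1/80640 = -1/80640; ⇒ 3j(2 5 5; 1 4 -5)² = 9/286, sgn -1
I_A²/I_B² = (6/715)/(9/286) = 4/15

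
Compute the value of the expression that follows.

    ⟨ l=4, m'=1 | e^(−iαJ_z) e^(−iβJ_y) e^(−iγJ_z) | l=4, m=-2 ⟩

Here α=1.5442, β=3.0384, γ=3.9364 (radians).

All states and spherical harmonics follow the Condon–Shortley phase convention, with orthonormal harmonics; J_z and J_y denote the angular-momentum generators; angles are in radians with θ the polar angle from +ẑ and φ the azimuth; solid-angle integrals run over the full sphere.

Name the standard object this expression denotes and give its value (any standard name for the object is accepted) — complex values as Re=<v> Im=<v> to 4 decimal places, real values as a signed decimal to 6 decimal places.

This is a Wigner D-matrix element — the rotation-matrix element ⟨l m'| R(α,β,γ) |l m⟩ in the angular-momentum basis.
First d^4_{1,-2}(β=3.0384), then the phase factors e^{-i(1)α} and e^{-i(-2)γ}:
With c≡cos(β/2)=0.051573 and s≡sin(β/2)=0.998669, N=[120·6·2·720]^{1/2}=1018.233765
k∈{0,1,2} keeps every argument non-negative
  k=0: (−1)^3·1018.2338/(72)·0.0516^5·0.9987^3 = -0.000005
  k=1: (−1)^4·1018.2338/(48)·0.0516^3·0.9987^5 = +0.002891
  k=2: (−1)^5·1018.2338/(240)·0.0516^1·0.9987^7 = -0.216777
d^4_{1,-2}(3.0384) = -0.000005 +0.002891 -0.216777 = -0.213892
Phases: e^{-i·(1)·1.5442}=+0.026593-0.999646i, e^{-i·(-2)·3.9364}=-0.018817+0.999823i ⇒ D=-0.213671-0.009710i

Wigner D-matrix element, Re=-0.2137 Im=-0.0097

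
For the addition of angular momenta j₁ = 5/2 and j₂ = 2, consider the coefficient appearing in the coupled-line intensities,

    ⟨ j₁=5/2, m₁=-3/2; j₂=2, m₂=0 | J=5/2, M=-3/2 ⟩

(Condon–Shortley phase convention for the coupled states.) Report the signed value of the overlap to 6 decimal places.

−√(1/70) ≈ -0.119523

√[6·2!3!2!/8! · 1!4!2!2!1!4!] = √(288/35)
  +(−1)^1/∏(1,1,3,1,0,1)! = -1/6  (running -1/6)
  +(−1)^2/∏(2,0,2,0,1,2)! = 1/8  (running -1/24)
⟨..|..⟩ = √(288/35)·(-1/24) = -0.119523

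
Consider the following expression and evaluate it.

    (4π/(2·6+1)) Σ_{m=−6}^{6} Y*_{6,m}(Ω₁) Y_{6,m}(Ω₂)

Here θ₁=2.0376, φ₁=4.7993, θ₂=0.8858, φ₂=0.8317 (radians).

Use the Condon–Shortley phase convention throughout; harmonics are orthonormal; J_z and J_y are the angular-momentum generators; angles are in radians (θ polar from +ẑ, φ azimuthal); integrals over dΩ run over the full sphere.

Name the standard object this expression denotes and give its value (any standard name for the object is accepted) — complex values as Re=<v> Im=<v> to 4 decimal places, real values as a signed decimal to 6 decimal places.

Legendre polynomial (addition theorem), -0.290489

This sum is the spherical-harmonic addition theorem: it equals the Legendre polynomial P_l(cos γ) of the angle γ between the two directions.
Term-by-term m-sum for l=6 (normalisation 4π/13 = 0.966644):
  m=-6: (-0.212436-0.122047i) × (+0.028578+0.100209i) = +0.006159-0.024776i  (running Σ = +0.006159-0.024776i)
  m=-5: (-0.180066+0.387952i) × (-0.155118+0.250810i) = -0.069371-0.105341i  (running Σ = -0.063212-0.130117i)
  m=-4: (+0.261928+0.094912i) × (-0.429220+0.080416i) = -0.120057-0.019675i  (running Σ = -0.183269-0.149792i)
  m=-3: (-0.041556+0.155752i) × (-0.214347-0.161764i) = +0.034102-0.026663i  (running Σ = -0.149166-0.176454i)
  m=-2: (+0.330501+0.058034i) × (+0.016576+0.178488i) = -0.004880+0.059952i  (running Σ = -0.154046-0.116502i)
  m=-1: (-0.003991+0.045803i) × (-0.234000+0.256738i) = -0.010826-0.011743i  (running Σ = -0.164872-0.128245i)
  m=0: (+0.334621-0.000000i) × (+0.087356+0.000000i) = +0.029231+0.000000i  (running Σ = -0.135641-0.128245i)
  m=1: (+0.003991+0.045803i) × (+0.234000+0.256738i) = -0.010826+0.011743i  (running Σ = -0.146466-0.116502i)
  m=2: (+0.330501-0.058034i) × (+0.016576-0.178488i) = -0.004880-0.059952i  (running Σ = -0.151346-0.176454i)
  m=3: (+0.041556+0.155752i) × (+0.214347-0.161764i) = +0.034102+0.026663i  (running Σ = -0.117244-0.149792i)
  m=4: (+0.261928-0.094912i) × (-0.429220-0.080416i) = -0.120057+0.019675i  (running Σ = -0.237301-0.130117i)
  m=5: (+0.180066+0.387952i) × (+0.155118+0.250810i) = -0.069371+0.105341i  (running Σ = -0.306672-0.024776i)
  m=6: (-0.212436+0.122047i) × (+0.028578-0.100209i) = +0.006159+0.024776i  (running Σ = -0.300513+0.000000i)
Total Σ_m = -0.300513+0.000000i. Multiply by 0.966644: -0.290489+0.000000i. P_6(cos γ) = -0.290489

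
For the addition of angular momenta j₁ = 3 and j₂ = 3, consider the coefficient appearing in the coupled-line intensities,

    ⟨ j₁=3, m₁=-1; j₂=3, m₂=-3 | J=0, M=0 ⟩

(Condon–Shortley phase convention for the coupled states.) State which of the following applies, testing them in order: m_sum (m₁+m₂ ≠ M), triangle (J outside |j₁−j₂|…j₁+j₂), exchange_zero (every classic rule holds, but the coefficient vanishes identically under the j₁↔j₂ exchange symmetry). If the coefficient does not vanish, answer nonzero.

m_sum

m-sum: m₁+m₂ = -1+(-3) = -4, M = 0  ✗ ⇒ coefficient is 0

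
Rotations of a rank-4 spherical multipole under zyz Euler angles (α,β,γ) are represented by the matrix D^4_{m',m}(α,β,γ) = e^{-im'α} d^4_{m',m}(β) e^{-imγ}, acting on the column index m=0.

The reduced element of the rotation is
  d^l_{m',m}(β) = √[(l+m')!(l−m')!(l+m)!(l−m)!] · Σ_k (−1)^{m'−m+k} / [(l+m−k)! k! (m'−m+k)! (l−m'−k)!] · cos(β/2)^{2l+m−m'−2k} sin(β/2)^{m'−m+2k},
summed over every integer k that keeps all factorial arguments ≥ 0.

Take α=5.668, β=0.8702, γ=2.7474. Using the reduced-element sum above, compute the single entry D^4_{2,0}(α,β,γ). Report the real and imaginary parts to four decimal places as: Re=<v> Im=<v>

Re=0.1473 Im=0.4157

First d^4_{2,0}(β=0.8702), then the phase factors e^{-i(2)α} and e^{-i(0)γ}:
Half-angle: c=0.906828, s=0.421501. N=√(720·2·24·24)=910.735966
k: max(0,(0)−(2))=0 … min(4+(0),4−(2))=2
  k=0: (−1)^2·910.7360/(96)·0.9068^6·0.4215^2 = +0.937277
  k=1: (−1)^3·910.7360/(36)·0.9068^4·0.4215^4 = -0.539988
  k=2: (−1)^4·910.7360/(96)·0.9068^2·0.4215^6 = +0.043749
d^4_{2,0}(0.8702) = +0.937277 -0.539988 +0.043749 = +0.441037
D = (+0.333888+0.942613i)·(+0.441037)·(+1.000000+0.000000i) = +0.147257+0.415727i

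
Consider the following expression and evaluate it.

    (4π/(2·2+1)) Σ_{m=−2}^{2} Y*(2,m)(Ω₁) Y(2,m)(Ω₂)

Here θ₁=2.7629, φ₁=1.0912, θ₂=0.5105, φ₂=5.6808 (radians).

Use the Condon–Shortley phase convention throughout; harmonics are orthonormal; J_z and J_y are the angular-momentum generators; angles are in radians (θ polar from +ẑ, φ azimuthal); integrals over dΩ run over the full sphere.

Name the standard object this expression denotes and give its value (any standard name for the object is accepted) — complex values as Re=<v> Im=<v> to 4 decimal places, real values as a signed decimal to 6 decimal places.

Legendre polynomial (addition theorem), +0.540354

This sum is the spherical-harmonic addition theorem: it equals the Legendre polynomial P_l(cos γ) of the angle γ between the two directions.
Expand P_2 via completeness: Σ_{m} conj(Y_{2,m}) at Ω₁ times Y_{2,m} at Ω₂ —
  m=-2: (-0.03032 + 0.04323j) × (0.03301 + 0.08611j) = -0.00472 - 0.00118j  (running Σ = -0.00472 - 0.00118j)
  m=-1: (-0.12245 - 0.23544j) × (0.27138 + 0.18661j) = 0.01071 - 0.08674j  (running Σ = 0.00598 - 0.08793j)
  m=0: (0.50146 + 0.00000j) × (0.40489 + 0.00000j) = 0.20304 + 0.00000j  (running Σ = 0.20902 - 0.08793j)
  m=1: (0.12245 - 0.23544j) × (-0.27138 + 0.18661j) = 0.01071 + 0.08674j  (running Σ = 0.21972 - 0.00118j)
  m=2: (-0.03032 - 0.04323j) × (0.03301 - 0.08611j) = -0.00472 + 0.00118j  (running Σ = 0.21500 - 0.00000j)
Accumulated sum 0.21500 - 0.00000j; after 4π/(2l+1) scaling, 0.54035 - 0.00000j ⇒ P_2 = 0.540354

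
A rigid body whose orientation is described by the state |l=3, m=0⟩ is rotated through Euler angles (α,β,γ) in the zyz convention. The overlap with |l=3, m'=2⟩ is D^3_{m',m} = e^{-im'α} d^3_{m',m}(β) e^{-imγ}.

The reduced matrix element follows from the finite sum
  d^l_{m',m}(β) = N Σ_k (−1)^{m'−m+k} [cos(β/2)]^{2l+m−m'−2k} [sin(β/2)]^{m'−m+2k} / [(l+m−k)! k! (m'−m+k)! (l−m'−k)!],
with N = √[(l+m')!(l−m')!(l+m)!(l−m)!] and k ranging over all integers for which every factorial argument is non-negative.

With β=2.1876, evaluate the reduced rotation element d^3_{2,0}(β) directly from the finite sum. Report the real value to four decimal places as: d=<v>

d^3_{2,0}(β=2.1876) via the finite sum:
Half-angle: c=0.459113, s=0.888378. N=√(120·1·6·6)=65.726707
Admissible k: 0..1 (factorial args all ≥0)
  k=0: (−1)^2·65.7267/(12)·0.4591^4·0.8884^2 = +0.192059
  k=1: (−1)^3·65.7267/(12)·0.4591^2·0.8884^4 = -0.719102
d^3_{2,0}(2.1876) = +0.192059 -0.719102 = -0.527044

d=-0.5270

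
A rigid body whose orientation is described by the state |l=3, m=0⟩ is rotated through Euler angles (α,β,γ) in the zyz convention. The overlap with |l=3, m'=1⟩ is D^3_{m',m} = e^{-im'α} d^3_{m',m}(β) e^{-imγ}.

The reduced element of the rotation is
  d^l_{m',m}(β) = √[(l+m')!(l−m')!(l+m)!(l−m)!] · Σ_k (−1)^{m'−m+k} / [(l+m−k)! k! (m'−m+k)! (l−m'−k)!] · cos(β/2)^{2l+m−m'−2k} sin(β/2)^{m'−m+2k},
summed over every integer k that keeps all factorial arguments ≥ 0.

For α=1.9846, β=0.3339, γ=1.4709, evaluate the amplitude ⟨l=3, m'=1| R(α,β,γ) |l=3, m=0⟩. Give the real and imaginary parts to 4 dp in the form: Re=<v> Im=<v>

Split into d^3_{1,0}(β=0.3339) × two z-phases.
Half-angle: c=0.986096, s=0.166176. N=√(24·2·6·6)=41.569219
The bounds max(0,m−m')=0 and min(l+m,l−m')=2 give 3 terms
  k=0: (−1)^1·41.5692/(12)·0.9861^5·0.1662^1 = -0.536728
  k=1: (−1)^2·41.5692/(4)·0.9861^3·0.1662^3 = +0.045727
  k=2: (−1)^3·41.5692/(12)·0.9861^1·0.1662^5 = -0.000433
d^3_{1,0}(0.3339) = -0.536728 +0.045727 -0.000433 = -0.491434
Phases: e^{-i·(1)·1.9846}=-0.402095-0.915598i, e^{-i·(0)·1.4709}=+1.000000+0.000000i ⇒ D=+0.197603+0.449956i

Re=0.1976 Im=0.4500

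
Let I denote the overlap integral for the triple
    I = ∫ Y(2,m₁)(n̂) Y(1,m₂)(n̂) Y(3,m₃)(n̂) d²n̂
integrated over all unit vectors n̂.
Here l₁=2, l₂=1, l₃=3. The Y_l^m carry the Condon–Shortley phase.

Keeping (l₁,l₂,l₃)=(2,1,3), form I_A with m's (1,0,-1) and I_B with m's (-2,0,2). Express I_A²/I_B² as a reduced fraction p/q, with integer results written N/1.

8/5

Shared (l₁,l₂,l₃)=(2,1,3): N and (l;000)² cancel in I_A²/I_B².
A: Δ = 0!·4!·2!/7! = 1/105; Racah Σ t=0..0: t=0:+1/6 = 1/6; ⇒ 3j(2 1 3; 1 0 -1)² = 8/105, sgn +1
B: Δ = 0!·4!·2!/7! = 1/105; Racah Σ t=0..0: t=0:+1/24 = 1/24; ⇒ 3j(2 1 3; -2 0 2)² = 1/21, sgn -1
I_A²/I_B² = (8/105)/(1/21) = 8/5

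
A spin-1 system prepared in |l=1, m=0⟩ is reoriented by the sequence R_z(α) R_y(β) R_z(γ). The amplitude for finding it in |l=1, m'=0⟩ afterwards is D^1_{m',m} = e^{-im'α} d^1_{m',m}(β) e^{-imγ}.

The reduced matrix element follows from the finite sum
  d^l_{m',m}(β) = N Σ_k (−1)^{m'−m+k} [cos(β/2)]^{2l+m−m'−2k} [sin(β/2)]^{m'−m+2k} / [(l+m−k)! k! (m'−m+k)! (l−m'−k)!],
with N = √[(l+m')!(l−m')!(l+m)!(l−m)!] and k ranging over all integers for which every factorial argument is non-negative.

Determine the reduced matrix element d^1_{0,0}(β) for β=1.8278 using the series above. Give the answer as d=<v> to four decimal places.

d^1_{0,0}(β=1.8278) via the finite sum:
With c≡cos(β/2)=0.610662 and s≡sin(β/2)=0.791891, N=[1·1·1·1]^{1/2}=1.000000
The bounds max(0,m−m')=0 and min(l+m,l−m')=1 give 2 terms
  k=0: (−1)^0·1.0000/(1)·0.6107^2·0.7919^0 = +0.372908
  k=1: (−1)^1·1.0000/(1)·0.6107^0·0.7919^2 = -0.627092
d^1_{0,0}(1.8278) = +0.372908 -0.627092 = -0.254184

d=-0.2542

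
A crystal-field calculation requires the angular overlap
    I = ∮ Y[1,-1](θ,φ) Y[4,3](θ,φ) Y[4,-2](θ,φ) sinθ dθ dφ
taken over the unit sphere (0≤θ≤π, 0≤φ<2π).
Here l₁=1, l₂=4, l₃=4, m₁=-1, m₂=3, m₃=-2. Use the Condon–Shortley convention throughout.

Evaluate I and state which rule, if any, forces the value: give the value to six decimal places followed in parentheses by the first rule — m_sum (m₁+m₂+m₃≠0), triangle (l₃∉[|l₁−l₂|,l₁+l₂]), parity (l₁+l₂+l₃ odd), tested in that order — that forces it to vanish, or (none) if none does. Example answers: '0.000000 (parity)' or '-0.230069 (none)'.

0.000000 (parity)

Σlᵢ=9 odd — θ-integrand is odd under cosθ→−cosθ; I=0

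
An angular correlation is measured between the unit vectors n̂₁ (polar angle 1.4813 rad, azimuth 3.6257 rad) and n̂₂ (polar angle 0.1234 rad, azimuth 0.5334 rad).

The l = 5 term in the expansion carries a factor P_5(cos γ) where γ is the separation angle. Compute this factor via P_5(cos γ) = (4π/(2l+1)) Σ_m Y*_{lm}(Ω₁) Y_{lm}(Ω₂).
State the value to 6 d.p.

-0.062942

Expand P_5 via completeness: Σ_{m} conj(Y_{5,m}) at Ω₁ times Y_{5,m} at Ω₂ —
  term(m=-5) = -0.000006+0.000001i   from Y*(Ω₁)=+0.341694-0.300327i, Y(Ω₂)=-0.000012-0.000006i
  term(m=-4) = +0.000042-0.000008i   from Y*(Ω₁)=-0.046156+0.120559i, Y(Ω₂)=-0.000178-0.000283i
  term(m=-3) = +0.001592-0.000237i   from Y*(Ω₁)=+0.037496+0.315009i, Y(Ω₂)=-0.000149-0.005071i
  term(m=-2) = -0.007269+0.000719i   from Y*(Ω₁)=-0.083124-0.120831i, Y(Ω₂)=+0.024052-0.043612i
  term(m=-1) = -0.084695+0.004178i   from Y*(Ω₁)=-0.251146-0.132063i, Y(Ω₂)=+0.257332-0.151953i
  term(m=+0) = +0.125576+0.000000i   from Y*(Ω₁)=+0.150987-0.000000i, Y(Ω₂)=+0.831698+0.000000i
  term(m=+1) = -0.084695-0.004178i   from Y*(Ω₁)=+0.251146-0.132063i, Y(Ω₂)=-0.257332-0.151953i
  term(m=+2) = -0.007269-0.000719i   from Y*(Ω₁)=-0.083124+0.120831i, Y(Ω₂)=+0.024052+0.043612i
  term(m=+3) = +0.001592+0.000237i   from Y*(Ω₁)=-0.037496+0.315009i, Y(Ω₂)=+0.000149-0.005071i
  term(m=+4) = +0.000042+0.000008i   from Y*(Ω₁)=-0.046156-0.120559i, Y(Ω₂)=-0.000178+0.000283i
  term(m=+5) = -0.000006-0.000001i   from Y*(Ω₁)=-0.341694-0.300327i, Y(Ω₂)=+0.000012-0.000006i
Σ over m = -0.055096-0.000000i; ×(4π/11) → -0.062942-0.000000i. Real part: -0.062942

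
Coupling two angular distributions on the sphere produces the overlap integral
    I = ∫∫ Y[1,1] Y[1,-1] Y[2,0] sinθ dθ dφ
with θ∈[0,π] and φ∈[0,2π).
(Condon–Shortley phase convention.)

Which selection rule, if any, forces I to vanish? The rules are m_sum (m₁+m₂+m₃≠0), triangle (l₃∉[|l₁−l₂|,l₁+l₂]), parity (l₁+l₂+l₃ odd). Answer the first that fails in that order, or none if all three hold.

Σmᵢ = 0  ✓
l₃∈[|l₁−l₂|,l₁+l₂]=[0,2], have l₃=2  ✓
Σlᵢ = 4 ⇒ even  ✓

none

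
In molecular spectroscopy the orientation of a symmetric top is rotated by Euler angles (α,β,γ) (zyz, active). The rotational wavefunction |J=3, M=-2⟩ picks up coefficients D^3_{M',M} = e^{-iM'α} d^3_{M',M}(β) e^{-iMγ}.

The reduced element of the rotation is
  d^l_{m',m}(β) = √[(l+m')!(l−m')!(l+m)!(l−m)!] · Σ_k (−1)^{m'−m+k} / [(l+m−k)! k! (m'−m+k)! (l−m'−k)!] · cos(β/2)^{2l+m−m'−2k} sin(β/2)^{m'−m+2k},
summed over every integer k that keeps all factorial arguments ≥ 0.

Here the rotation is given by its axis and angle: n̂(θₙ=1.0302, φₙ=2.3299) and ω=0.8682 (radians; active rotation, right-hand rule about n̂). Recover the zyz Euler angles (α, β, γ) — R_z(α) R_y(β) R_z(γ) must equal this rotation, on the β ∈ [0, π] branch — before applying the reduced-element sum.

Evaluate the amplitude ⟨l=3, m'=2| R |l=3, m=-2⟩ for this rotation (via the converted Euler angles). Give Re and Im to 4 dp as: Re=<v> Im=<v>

Axis–angle → zyz. n̂ = (sinθₙcosφₙ, sinθₙsinφₙ, cosθₙ) = (-0.590125, +0.622005, +0.514647), ω = 0.8682.
R = I cosω + sinω [n̂]ₓ + (1−cosω) n̂n̂ᵀ gives
  R = [+0.769411, -0.522628, +0.367243; +0.262896, +0.783083, +0.563620; -0.582145, -0.337109, +0.739909]
β = atan2(√(R₁₃²+R₂₃²), R₃₃) = 0.737861; α = atan2(R₂₃, R₁₃) mod 2π = 0.993312; γ = atan2(R₃₂, −R₃₁) mod 2π = 5.758290
Split into d^3_{2,-2}(β=0.7379) × two z-phases.
With c≡cos(β/2)=0.932714 and s≡sin(β/2)=0.360618, N=[120·1·1·120]^{1/2}=120.000000
k∈{0,1} keeps every argument non-negative
  k=0: (−1)^4·120.0000/(24)·0.9327^2·0.3606^4 = +0.073563
  k=1: (−1)^5·120.0000/(120)·0.9327^0·0.3606^6 = -0.002199
d^3_{2,-2}(0.7379) = +0.073563 -0.002199 = +0.071363
Phases: e^{-i·(2)·0.9933}=-0.403947-0.914782i, e^{-i·(-2)·5.7583}=+0.497753-0.867319i ⇒ D=-0.070969-0.007492i

Re=-0.0710 Im=-0.0075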